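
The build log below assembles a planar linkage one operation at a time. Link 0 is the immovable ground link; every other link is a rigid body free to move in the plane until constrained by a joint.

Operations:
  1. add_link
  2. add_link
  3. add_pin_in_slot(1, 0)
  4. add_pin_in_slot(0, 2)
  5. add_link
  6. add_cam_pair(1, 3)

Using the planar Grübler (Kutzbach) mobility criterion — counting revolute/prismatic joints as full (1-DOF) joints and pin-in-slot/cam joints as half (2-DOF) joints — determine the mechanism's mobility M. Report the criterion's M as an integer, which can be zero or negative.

M = 6

(L,J1,J2)=(1,0,0); link0 fixed
link1: (2,0,0)
link2: (3,0,0)
PS 1-0 [J2]: (3,0,1)
PS 0-2 [J2]: (3,0,2)
link3: (4,0,2)
C 1-3 [J2]: (4,0,3)
Grübler: 3·3 − 2·0 − 3 = 6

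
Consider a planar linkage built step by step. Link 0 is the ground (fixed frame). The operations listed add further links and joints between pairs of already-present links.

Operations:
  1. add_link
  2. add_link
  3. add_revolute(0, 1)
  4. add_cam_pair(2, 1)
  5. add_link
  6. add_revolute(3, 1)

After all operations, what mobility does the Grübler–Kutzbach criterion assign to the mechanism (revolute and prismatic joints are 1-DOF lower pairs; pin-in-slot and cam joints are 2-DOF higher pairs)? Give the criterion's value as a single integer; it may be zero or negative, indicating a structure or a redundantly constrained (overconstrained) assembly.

[1;0;0] (link 0 is ground)
L+ [2;0;0]
L+ [3;0;0]
R(0,1)∈J1 [3;1;0]
C(2,1)∈J2 [3;1;1]
L+ [4;1;1]
R(3,1)∈J1 [4;2;1]
mobility = 9 − 4 − 1 = 4

M = 4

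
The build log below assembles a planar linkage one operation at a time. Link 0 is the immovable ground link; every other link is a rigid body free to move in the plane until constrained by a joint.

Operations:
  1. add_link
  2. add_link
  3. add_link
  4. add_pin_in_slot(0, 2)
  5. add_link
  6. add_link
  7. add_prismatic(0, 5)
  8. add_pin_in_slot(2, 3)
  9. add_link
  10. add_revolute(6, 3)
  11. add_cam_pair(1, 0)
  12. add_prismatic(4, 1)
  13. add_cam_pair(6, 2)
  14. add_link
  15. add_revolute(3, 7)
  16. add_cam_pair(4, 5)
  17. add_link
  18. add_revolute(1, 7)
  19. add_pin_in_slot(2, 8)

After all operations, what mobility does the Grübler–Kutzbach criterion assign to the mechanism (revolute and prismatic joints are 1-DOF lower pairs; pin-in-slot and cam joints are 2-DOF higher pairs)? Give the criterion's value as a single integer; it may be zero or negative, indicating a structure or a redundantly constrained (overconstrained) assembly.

M = 8

L=1 J1=0 J2=0
add link → L=2 J1=0 J2=0
add link → L=3 J1=0 J2=0
add link → L=4 J1=0 J2=0
PS@0,2 dof=2 J2 → L=4 J1=0 J2=1
add link → L=5 J1=0 J2=1
add link → L=6 J1=0 J2=1
P@0,5 dof=1 J1 → L=6 J1=1 J2=1
PS@2,3 dof=2 J2 → L=6 J1=1 J2=2
add link → L=7 J1=1 J2=2
R@6,3 dof=1 J1 → L=7 J1=2 J2=2
C@1,0 dof=2 J2 → L=7 J1=2 J2=3
P@4,1 dof=1 J1 → L=7 J1=3 J2=3
C@6,2 dof=2 J2 → L=7 J1=3 J2=4
add link → L=8 J1=3 J2=4
R@3,7 dof=1 J1 → L=8 J1=4 J2=4
C@4,5 dof=2 J2 → L=8 J1=4 J2=5
add link → L=9 J1=4 J2=5
R@1,7 dof=1 J1 → L=9 J1=5 J2=5
PS@2,8 dof=2 J2 → L=9 J1=5 J2=6
M=3(L−1)−2J1−J2=3·8−2·5−6=8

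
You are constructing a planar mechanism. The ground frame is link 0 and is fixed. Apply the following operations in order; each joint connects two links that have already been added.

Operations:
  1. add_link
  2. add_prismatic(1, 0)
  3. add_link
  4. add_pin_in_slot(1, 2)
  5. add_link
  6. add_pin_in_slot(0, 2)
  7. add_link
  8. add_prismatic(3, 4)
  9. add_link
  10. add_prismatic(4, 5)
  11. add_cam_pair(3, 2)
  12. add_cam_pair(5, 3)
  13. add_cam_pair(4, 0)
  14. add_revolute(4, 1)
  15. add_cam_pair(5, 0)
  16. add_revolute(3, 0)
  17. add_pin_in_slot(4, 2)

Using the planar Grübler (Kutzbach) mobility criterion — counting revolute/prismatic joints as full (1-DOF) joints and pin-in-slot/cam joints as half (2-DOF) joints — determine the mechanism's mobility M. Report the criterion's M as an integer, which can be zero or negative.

link 0 = ground. State L|J1|J2 = 1|0|0
+link1  2|0|0
P(1,0) f=1→J1  2|1|0
+link2  3|1|0
PS(1,2) f=2→J2  3|1|1
+link3  4|1|1
PS(0,2) f=2→J2  4|1|2
+link4  5|1|2
P(3,4) f=1→J1  5|2|2
+link5  6|2|2
P(4,5) f=1→J1  6|3|2
C(3,2) f=2→J2  6|3|3
C(5,3) f=2→J2  6|3|4
C(4,0) f=2→J2  6|3|5
R(4,1) f=1→J1  6|4|5
C(5,0) f=2→J2  6|4|6
R(3,0) f=1→J1  6|5|6
PS(4,2) f=2→J2  6|5|7
M = 3(6−1)−2·5−7 = 15−10−7 = -2

M = -2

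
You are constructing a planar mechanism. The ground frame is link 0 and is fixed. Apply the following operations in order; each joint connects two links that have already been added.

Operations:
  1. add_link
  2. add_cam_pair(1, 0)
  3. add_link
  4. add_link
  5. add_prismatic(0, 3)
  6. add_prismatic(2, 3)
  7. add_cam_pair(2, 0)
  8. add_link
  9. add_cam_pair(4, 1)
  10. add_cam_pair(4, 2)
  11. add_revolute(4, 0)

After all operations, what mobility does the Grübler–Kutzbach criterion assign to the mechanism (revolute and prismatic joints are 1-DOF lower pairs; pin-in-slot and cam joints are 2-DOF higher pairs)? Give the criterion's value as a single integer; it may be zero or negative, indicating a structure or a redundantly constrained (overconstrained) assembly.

ground; <1,0,0>
#1 <2,0,0>
C:1↔0 J2 <2,0,1>
#2 <3,0,1>
#3 <4,0,1>
P:0↔3 J1 <4,1,1>
P:2↔3 J1 <4,2,1>
C:2↔0 J2 <4,2,2>
#4 <5,2,2>
C:4↔1 J2 <5,2,3>
C:4↔2 J2 <5,2,4>
R:4↔0 J1 <5,3,4>
3×4 − 2×3 − 1×4 = 2

M = 2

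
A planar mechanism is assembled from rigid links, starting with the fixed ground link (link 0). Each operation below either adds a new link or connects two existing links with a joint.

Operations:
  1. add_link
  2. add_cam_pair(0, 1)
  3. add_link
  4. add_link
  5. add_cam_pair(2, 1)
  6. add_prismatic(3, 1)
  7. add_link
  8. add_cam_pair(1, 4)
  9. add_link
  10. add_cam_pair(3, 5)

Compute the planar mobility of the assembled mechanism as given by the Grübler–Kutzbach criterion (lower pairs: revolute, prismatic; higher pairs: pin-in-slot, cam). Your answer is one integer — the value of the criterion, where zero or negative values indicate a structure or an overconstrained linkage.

ground; <1,0,0>
#1 <2,0,0>
C:0↔1 J2 <2,0,1>
#2 <3,0,1>
#3 <4,0,1>
C:2↔1 J2 <4,0,2>
P:3↔1 J1 <4,1,2>
#4 <5,1,2>
C:1↔4 J2 <5,1,3>
#5 <6,1,3>
C:3↔5 J2 <6,1,4>
3×5 − 2×1 − 1×4 = 9

M = 9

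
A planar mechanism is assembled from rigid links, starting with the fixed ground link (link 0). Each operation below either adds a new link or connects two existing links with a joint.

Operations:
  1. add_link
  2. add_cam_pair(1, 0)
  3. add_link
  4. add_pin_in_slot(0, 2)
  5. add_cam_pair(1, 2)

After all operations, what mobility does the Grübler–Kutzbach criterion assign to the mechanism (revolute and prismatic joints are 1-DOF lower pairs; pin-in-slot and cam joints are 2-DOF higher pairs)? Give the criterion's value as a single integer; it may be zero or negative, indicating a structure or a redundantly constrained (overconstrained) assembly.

M = 3

ground; <1,0,0>
#1 <2,0,0>
C:1↔0 J2 <2,0,1>
#2 <3,0,1>
PS:0↔2 J2 <3,0,2>
C:1↔2 J2 <3,0,3>
3×2 − 2×0 − 1×3 = 3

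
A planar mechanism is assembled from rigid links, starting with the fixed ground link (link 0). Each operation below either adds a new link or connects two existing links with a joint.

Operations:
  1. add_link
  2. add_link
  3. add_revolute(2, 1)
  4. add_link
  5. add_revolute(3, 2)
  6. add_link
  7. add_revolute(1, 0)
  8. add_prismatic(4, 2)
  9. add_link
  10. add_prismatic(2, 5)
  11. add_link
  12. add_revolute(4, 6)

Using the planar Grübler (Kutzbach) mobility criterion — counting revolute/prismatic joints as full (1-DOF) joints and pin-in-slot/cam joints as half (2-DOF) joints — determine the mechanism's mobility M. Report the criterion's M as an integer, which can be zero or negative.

M = 6

link 0 = ground. State L|J1|J2 = 1|0|0
+link1  2|0|0
+link2  3|0|0
R(2,1) f=1→J1  3|1|0
+link3  4|1|0
R(3,2) f=1→J1  4|2|0
+link4  5|2|0
R(1,0) f=1→J1  5|3|0
P(4,2) f=1→J1  5|4|0
+link5  6|4|0
P(2,5) f=1→J1  6|5|0
+link6  7|5|0
R(4,6) f=1→J1  7|6|0
M = 3(7−1)−2·6−0 = 18−12−0 = 6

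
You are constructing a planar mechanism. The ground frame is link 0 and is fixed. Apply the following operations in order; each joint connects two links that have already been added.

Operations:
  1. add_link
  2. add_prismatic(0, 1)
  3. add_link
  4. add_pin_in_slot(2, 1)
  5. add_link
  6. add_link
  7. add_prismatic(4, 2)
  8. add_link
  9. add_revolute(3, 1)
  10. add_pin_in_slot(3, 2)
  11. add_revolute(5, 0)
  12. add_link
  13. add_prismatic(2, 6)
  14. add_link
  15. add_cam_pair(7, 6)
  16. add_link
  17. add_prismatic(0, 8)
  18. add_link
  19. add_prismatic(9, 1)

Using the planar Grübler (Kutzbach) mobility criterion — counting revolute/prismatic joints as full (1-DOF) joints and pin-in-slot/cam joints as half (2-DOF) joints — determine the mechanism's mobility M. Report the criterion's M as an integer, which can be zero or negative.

(L,J1,J2)=(1,0,0); link0 fixed
link1: (2,0,0)
P 0-1 [J1]: (2,1,0)
link2: (3,1,0)
PS 2-1 [J2]: (3,1,1)
link3: (4,1,1)
link4: (5,1,1)
P 4-2 [J1]: (5,2,1)
link5: (6,2,1)
R 3-1 [J1]: (6,3,1)
PS 3-2 [J2]: (6,3,2)
R 5-0 [J1]: (6,4,2)
link6: (7,4,2)
P 2-6 [J1]: (7,5,2)
link7: (8,5,2)
C 7-6 [J2]: (8,5,3)
link8: (9,5,3)
P 0-8 [J1]: (9,6,3)
link9: (10,6,3)
P 9-1 [J1]: (10,7,3)
Grübler: 3·9 − 2·7 − 3 = 10

M = 10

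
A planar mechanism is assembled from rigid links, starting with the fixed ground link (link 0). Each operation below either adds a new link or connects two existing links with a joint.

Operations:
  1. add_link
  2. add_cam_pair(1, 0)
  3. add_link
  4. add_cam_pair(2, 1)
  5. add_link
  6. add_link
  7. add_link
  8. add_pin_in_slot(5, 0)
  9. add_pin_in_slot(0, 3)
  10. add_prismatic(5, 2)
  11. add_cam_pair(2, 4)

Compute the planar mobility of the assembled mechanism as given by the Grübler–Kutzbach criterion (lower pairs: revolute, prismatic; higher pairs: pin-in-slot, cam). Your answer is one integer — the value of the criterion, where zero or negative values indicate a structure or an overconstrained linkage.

[1;0;0] (link 0 is ground)
L+ [2;0;0]
C(1,0)∈J2 [2;0;1]
L+ [3;0;1]
C(2,1)∈J2 [3;0;2]
L+ [4;0;2]
L+ [5;0;2]
L+ [6;0;2]
PS(5,0)∈J2 [6;0;3]
PS(0,3)∈J2 [6;0;4]
P(5,2)∈J1 [6;1;4]
C(2,4)∈J2 [6;1;5]
mobility = 15 − 2 − 5 = 8

M = 8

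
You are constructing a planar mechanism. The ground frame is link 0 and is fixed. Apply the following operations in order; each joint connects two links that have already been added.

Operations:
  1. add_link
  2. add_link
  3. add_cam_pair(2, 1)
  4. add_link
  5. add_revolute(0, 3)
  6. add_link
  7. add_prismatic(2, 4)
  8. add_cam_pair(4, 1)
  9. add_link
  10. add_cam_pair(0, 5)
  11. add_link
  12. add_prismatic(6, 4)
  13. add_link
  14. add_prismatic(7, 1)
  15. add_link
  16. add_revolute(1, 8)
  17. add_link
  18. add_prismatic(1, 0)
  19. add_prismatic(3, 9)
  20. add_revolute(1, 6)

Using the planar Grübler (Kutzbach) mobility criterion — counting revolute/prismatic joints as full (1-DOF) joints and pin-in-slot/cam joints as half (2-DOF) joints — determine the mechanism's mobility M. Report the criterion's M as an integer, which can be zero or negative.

M = 8

[1;0;0] (link 0 is ground)
L+ [2;0;0]
L+ [3;0;0]
C(2,1)∈J2 [3;0;1]
L+ [4;0;1]
R(0,3)∈J1 [4;1;1]
L+ [5;1;1]
P(2,4)∈J1 [5;2;1]
C(4,1)∈J2 [5;2;2]
L+ [6;2;2]
C(0,5)∈J2 [6;2;3]
L+ [7;2;3]
P(6,4)∈J1 [7;3;3]
L+ [8;3;3]
P(7,1)∈J1 [8;4;3]
L+ [9;4;3]
R(1,8)∈J1 [9;5;3]
L+ [10;5;3]
P(1,0)∈J1 [10;6;3]
P(3,9)∈J1 [10;7;3]
R(1,6)∈J1 [10;8;3]
mobility = 27 − 16 − 3 = 8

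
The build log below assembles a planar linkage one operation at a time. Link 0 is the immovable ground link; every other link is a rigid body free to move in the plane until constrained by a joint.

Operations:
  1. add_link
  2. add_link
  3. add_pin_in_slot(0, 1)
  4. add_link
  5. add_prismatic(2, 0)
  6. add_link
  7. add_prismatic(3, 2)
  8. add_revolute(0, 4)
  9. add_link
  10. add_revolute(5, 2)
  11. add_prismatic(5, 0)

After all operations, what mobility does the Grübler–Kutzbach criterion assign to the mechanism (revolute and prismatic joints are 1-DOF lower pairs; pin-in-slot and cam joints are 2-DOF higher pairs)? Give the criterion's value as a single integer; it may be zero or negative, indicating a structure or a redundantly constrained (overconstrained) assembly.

M = 4

link 0 = ground. State L|J1|J2 = 1|0|0
+link1  2|0|0
+link2  3|0|0
PS(0,1) f=2→J2  3|0|1
+link3  4|0|1
P(2,0) f=1→J1  4|1|1
+link4  5|1|1
P(3,2) f=1→J1  5|2|1
R(0,4) f=1→J1  5|3|1
+link5  6|3|1
R(5,2) f=1→J1  6|4|1
P(5,0) f=1→J1  6|5|1
M = 3(6−1)−2·5−1 = 15−10−1 = 4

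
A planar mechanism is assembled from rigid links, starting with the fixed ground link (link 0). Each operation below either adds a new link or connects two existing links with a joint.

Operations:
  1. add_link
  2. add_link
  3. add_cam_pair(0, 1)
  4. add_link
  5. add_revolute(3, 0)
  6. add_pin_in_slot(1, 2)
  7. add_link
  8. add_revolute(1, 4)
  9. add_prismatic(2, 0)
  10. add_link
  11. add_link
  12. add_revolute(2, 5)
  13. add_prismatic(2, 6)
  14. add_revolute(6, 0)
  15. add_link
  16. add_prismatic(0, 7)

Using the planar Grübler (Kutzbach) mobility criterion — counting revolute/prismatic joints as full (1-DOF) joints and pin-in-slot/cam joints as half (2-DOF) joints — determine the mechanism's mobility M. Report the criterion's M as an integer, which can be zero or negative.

L=1 J1=0 J2=0
add link → L=2 J1=0 J2=0
add link → L=3 J1=0 J2=0
C@0,1 dof=2 J2 → L=3 J1=0 J2=1
add link → L=4 J1=0 J2=1
R@3,0 dof=1 J1 → L=4 J1=1 J2=1
PS@1,2 dof=2 J2 → L=4 J1=1 J2=2
add link → L=5 J1=1 J2=2
R@1,4 dof=1 J1 → L=5 J1=2 J2=2
P@2,0 dof=1 J1 → L=5 J1=3 J2=2
add link → L=6 J1=3 J2=2
add link → L=7 J1=3 J2=2
R@2,5 dof=1 J1 → L=7 J1=4 J2=2
P@2,6 dof=1 J1 → L=7 J1=5 J2=2
R@6,0 dof=1 J1 → L=7 J1=6 J2=2
add link → L=8 J1=6 J2=2
P@0,7 dof=1 J1 → L=8 J1=7 J2=2
M=3(L−1)−2J1−J2=3·7−2·7−2=5

M = 5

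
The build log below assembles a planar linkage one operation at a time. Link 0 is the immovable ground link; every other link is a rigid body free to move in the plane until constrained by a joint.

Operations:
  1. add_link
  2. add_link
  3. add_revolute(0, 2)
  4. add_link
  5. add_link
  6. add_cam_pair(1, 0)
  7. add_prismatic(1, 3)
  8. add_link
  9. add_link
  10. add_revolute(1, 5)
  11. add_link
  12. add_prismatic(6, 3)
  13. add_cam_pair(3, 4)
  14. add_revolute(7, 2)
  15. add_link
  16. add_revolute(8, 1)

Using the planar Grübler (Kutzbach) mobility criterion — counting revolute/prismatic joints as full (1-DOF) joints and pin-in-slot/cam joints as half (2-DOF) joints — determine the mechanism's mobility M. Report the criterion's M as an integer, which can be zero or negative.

link 0 = ground. State L|J1|J2 = 1|0|0
+link1  2|0|0
+link2  3|0|0
R(0,2) f=1→J1  3|1|0
+link3  4|1|0
+link4  5|1|0
C(1,0) f=2→J2  5|1|1
P(1,3) f=1→J1  5|2|1
+link5  6|2|1
+link6  7|2|1
R(1,5) f=1→J1  7|3|1
+link7  8|3|1
P(6,3) f=1→J1  8|4|1
C(3,4) f=2→J2  8|4|2
R(7,2) f=1→J1  8|5|2
+link8  9|5|2
R(8,1) f=1→J1  9|6|2
M = 3(9−1)−2·6−2 = 24−12−2 = 10

M = 10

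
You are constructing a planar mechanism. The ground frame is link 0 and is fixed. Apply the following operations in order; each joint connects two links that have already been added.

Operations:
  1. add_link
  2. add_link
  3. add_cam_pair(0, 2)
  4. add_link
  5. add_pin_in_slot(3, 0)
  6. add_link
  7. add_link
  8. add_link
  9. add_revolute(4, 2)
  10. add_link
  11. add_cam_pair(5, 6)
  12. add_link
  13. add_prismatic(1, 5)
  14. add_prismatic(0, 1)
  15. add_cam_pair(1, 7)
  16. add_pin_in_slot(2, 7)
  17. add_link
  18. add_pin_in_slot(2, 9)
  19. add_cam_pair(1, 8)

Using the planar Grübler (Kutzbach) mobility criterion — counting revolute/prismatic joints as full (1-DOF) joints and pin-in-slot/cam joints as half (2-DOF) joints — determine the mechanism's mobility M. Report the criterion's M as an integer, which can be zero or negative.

ground; <1,0,0>
#1 <2,0,0>
#2 <3,0,0>
C:0↔2 J2 <3,0,1>
#3 <4,0,1>
PS:3↔0 J2 <4,0,2>
#4 <5,0,2>
#5 <6,0,2>
#6 <7,0,2>
R:4↔2 J1 <7,1,2>
#7 <8,1,2>
C:5↔6 J2 <8,1,3>
#8 <9,1,3>
P:1↔5 J1 <9,2,3>
P:0↔1 J1 <9,3,3>
C:1↔7 J2 <9,3,4>
PS:2↔7 J2 <9,3,5>
#9 <10,3,5>
PS:2↔9 J2 <10,3,6>
C:1↔8 J2 <10,3,7>
3×9 − 2×3 − 1×7 = 14

M = 14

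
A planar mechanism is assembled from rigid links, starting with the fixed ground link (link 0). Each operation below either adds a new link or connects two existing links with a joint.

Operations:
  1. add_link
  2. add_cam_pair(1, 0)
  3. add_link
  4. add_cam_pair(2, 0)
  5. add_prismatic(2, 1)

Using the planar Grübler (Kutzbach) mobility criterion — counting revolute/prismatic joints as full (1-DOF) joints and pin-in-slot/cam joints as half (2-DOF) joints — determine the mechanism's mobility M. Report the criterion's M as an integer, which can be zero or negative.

M = 2

link 0 = ground. State L|J1|J2 = 1|0|0
+link1  2|0|0
C(1,0) f=2→J2  2|0|1
+link2  3|0|1
C(2,0) f=2→J2  3|0|2
P(2,1) f=1→J1  3|1|2
M = 3(3−1)−2·1−2 = 6−2−2 = 2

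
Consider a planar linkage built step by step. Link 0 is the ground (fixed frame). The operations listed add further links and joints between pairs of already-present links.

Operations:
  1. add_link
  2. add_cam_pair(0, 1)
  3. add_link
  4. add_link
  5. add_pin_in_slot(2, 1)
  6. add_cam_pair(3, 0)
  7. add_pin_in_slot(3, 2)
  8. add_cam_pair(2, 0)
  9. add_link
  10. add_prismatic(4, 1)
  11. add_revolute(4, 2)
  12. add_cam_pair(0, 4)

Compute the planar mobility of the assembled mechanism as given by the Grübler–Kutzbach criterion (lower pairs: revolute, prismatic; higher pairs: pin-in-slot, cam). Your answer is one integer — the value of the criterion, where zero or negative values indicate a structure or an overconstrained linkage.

link 0 = ground. State L|J1|J2 = 1|0|0
+link1  2|0|0
C(0,1) f=2→J2  2|0|1
+link2  3|0|1
+link3  4|0|1
PS(2,1) f=2→J2  4|0|2
C(3,0) f=2→J2  4|0|3
PS(3,2) f=2→J2  4|0|4
C(2,0) f=2→J2  4|0|5
+link4  5|0|5
P(4,1) f=1→J1  5|1|5
R(4,2) f=1→J1  5|2|5
C(0,4) f=2→J2  5|2|6
M = 3(5−1)−2·2−6 = 12−4−6 = 2

M = 2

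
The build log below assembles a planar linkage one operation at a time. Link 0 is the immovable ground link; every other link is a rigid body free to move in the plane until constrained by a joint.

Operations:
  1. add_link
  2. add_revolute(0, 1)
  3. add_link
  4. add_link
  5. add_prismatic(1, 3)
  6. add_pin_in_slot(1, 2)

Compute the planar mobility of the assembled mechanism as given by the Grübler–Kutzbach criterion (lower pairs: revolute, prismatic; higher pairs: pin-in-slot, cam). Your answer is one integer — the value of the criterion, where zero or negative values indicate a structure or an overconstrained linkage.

M = 4

link 0 = ground. State L|J1|J2 = 1|0|0
+link1  2|0|0
R(0,1) f=1→J1  2|1|0
+link2  3|1|0
+link3  4|1|0
P(1,3) f=1→J1  4|2|0
PS(1,2) f=2→J2  4|2|1
M = 3(4−1)−2·2−1 = 9−4−1 = 4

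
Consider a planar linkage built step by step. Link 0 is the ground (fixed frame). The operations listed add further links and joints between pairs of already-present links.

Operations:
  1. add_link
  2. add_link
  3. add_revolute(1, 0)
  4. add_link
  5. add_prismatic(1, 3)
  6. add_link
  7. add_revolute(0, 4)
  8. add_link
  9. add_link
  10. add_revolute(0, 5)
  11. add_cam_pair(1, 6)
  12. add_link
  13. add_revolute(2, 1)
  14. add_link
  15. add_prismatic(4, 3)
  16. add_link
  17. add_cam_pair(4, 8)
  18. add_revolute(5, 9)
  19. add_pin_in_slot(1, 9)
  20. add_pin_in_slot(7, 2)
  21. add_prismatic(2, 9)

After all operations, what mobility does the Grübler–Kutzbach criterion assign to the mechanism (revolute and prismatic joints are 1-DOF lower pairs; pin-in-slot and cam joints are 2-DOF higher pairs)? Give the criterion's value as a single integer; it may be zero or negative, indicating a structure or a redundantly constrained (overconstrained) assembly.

L=1 J1=0 J2=0
add link → L=2 J1=0 J2=0
add link → L=3 J1=0 J2=0
R@1,0 dof=1 J1 → L=3 J1=1 J2=0
add link → L=4 J1=1 J2=0
P@1,3 dof=1 J1 → L=4 J1=2 J2=0
add link → L=5 J1=2 J2=0
R@0,4 dof=1 J1 → L=5 J1=3 J2=0
add link → L=6 J1=3 J2=0
add link → L=7 J1=3 J2=0
R@0,5 dof=1 J1 → L=7 J1=4 J2=0
C@1,6 dof=2 J2 → L=7 J1=4 J2=1
add link → L=8 J1=4 J2=1
R@2,1 dof=1 J1 → L=8 J1=5 J2=1
add link → L=9 J1=5 J2=1
P@4,3 dof=1 J1 → L=9 J1=6 J2=1
add link → L=10 J1=6 J2=1
C@4,8 dof=2 J2 → L=10 J1=6 J2=2
R@5,9 dof=1 J1 → L=10 J1=7 J2=2
PS@1,9 dof=2 J2 → L=10 J1=7 J2=3
PS@7,2 dof=2 J2 → L=10 J1=7 J2=4
P@2,9 dof=1 J1 → L=10 J1=8 J2=4
M=3(L−1)−2J1−J2=3·9−2·8−4=7

M = 7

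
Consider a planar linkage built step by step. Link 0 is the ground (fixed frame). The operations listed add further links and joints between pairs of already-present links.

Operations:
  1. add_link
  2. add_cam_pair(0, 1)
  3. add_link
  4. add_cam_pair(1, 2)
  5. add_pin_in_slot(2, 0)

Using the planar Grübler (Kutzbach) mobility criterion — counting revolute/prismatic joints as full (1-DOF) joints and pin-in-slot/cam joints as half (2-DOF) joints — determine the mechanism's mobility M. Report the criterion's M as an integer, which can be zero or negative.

(L,J1,J2)=(1,0,0); link0 fixed
link1: (2,0,0)
C 0-1 [J2]: (2,0,1)
link2: (3,0,1)
C 1-2 [J2]: (3,0,2)
PS 2-0 [J2]: (3,0,3)
Grübler: 3·2 − 2·0 − 3 = 3

M = 3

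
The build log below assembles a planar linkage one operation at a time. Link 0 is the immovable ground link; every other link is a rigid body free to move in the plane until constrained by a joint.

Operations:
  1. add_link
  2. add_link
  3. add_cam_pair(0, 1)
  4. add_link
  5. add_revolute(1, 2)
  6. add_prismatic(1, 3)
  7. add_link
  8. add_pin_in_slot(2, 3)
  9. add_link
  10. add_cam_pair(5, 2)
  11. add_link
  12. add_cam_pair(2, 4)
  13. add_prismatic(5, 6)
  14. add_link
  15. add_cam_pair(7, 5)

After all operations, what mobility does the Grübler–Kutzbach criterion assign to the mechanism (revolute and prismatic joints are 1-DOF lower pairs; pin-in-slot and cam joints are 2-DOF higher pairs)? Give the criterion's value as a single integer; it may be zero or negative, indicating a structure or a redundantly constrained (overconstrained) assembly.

M = 10

link 0 = ground. State L|J1|J2 = 1|0|0
+link1  2|0|0
+link2  3|0|0
C(0,1) f=2→J2  3|0|1
+link3  4|0|1
R(1,2) f=1→J1  4|1|1
P(1,3) f=1→J1  4|2|1
+link4  5|2|1
PS(2,3) f=2→J2  5|2|2
+link5  6|2|2
C(5,2) f=2→J2  6|2|3
+link6  7|2|3
C(2,4) f=2→J2  7|2|4
P(5,6) f=1→J1  7|3|4
+link7  8|3|4
C(7,5) f=2→J2  8|3|5
M = 3(8−1)−2·3−5 = 21−6−5 = 10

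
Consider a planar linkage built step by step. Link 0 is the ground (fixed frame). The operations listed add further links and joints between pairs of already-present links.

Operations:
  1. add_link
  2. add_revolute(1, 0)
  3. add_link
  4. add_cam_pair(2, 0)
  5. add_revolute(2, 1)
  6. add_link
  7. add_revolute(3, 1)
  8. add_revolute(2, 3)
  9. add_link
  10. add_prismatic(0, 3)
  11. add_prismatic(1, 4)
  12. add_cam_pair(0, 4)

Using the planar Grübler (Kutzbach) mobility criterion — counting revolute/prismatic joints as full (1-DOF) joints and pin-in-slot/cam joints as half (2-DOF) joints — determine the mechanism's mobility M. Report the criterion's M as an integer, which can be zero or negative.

M = -2

(L,J1,J2)=(1,0,0); link0 fixed
link1: (2,0,0)
R 1-0 [J1]: (2,1,0)
link2: (3,1,0)
C 2-0 [J2]: (3,1,1)
R 2-1 [J1]: (3,2,1)
link3: (4,2,1)
R 3-1 [J1]: (4,3,1)
R 2-3 [J1]: (4,4,1)
link4: (5,4,1)
P 0-3 [J1]: (5,5,1)
P 1-4 [J1]: (5,6,1)
C 0-4 [J2]: (5,6,2)
Grübler: 3·4 − 2·6 − 2 = -2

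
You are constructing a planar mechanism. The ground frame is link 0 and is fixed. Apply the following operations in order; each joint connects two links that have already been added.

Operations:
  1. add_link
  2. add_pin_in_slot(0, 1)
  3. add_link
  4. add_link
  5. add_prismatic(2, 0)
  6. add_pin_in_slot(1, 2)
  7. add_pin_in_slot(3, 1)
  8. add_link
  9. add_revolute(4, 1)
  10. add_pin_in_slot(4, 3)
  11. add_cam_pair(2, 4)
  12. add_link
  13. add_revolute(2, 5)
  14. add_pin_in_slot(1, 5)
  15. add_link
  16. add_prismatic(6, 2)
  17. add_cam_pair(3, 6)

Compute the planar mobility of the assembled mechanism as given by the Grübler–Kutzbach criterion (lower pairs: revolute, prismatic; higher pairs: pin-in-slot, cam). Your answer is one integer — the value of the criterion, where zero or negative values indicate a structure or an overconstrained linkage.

M = 3

link 0 = ground. State L|J1|J2 = 1|0|0
+link1  2|0|0
PS(0,1) f=2→J2  2|0|1
+link2  3|0|1
+link3  4|0|1
P(2,0) f=1→J1  4|1|1
PS(1,2) f=2→J2  4|1|2
PS(3,1) f=2→J2  4|1|3
+link4  5|1|3
R(4,1) f=1→J1  5|2|3
PS(4,3) f=2→J2  5|2|4
C(2,4) f=2→J2  5|2|5
+link5  6|2|5
R(2,5) f=1→J1  6|3|5
PS(1,5) f=2→J2  6|3|6
+link6  7|3|6
P(6,2) f=1→J1  7|4|6
C(3,6) f=2→J2  7|4|7
M = 3(7−1)−2·4−7 = 18−8−7 = 3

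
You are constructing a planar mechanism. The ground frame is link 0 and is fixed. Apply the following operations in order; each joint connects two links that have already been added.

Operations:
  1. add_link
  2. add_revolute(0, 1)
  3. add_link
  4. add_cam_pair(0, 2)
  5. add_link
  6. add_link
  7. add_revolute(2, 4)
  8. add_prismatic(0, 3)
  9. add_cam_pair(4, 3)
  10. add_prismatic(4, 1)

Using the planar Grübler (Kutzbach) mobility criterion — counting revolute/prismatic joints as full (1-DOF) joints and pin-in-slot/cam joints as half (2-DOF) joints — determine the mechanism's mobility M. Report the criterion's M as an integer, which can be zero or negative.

[1;0;0] (link 0 is ground)
L+ [2;0;0]
R(0,1)∈J1 [2;1;0]
L+ [3;1;0]
C(0,2)∈J2 [3;1;1]
L+ [4;1;1]
L+ [5;1;1]
R(2,4)∈J1 [5;2;1]
P(0,3)∈J1 [5;3;1]
C(4,3)∈J2 [5;3;2]
P(4,1)∈J1 [5;4;2]
mobility = 12 − 8 − 2 = 2

M = 2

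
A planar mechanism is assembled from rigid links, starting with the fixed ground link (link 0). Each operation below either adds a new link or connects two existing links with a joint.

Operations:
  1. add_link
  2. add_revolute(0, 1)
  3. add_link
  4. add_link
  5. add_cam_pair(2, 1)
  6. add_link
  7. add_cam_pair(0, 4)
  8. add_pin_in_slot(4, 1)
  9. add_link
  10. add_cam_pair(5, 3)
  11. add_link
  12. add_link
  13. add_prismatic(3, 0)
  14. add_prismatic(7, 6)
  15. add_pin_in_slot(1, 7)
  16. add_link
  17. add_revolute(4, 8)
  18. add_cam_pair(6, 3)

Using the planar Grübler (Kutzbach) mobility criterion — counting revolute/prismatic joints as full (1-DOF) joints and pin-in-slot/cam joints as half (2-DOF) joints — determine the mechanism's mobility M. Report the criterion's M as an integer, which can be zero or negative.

M = 10

[1;0;0] (link 0 is ground)
L+ [2;0;0]
R(0,1)∈J1 [2;1;0]
L+ [3;1;0]
L+ [4;1;0]
C(2,1)∈J2 [4;1;1]
L+ [5;1;1]
C(0,4)∈J2 [5;1;2]
PS(4,1)∈J2 [5;1;3]
L+ [6;1;3]
C(5,3)∈J2 [6;1;4]
L+ [7;1;4]
L+ [8;1;4]
P(3,0)∈J1 [8;2;4]
P(7,6)∈J1 [8;3;4]
PS(1,7)∈J2 [8;3;5]
L+ [9;3;5]
R(4,8)∈J1 [9;4;5]
C(6,3)∈J2 [9;4;6]
mobility = 24 − 8 − 6 = 10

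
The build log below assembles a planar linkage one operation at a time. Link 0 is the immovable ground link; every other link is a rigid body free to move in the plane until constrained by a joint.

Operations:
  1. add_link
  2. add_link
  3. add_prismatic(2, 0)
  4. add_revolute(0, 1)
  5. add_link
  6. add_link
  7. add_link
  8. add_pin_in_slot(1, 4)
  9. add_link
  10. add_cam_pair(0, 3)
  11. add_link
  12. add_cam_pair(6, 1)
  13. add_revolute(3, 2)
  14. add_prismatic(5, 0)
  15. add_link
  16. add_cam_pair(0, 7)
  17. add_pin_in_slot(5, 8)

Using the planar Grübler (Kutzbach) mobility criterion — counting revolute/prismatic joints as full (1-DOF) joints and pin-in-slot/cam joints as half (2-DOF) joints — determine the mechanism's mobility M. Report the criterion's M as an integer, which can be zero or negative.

ground; <1,0,0>
#1 <2,0,0>
#2 <3,0,0>
P:2↔0 J1 <3,1,0>
R:0↔1 J1 <3,2,0>
#3 <4,2,0>
#4 <5,2,0>
#5 <6,2,0>
PS:1↔4 J2 <6,2,1>
#6 <7,2,1>
C:0↔3 J2 <7,2,2>
#7 <8,2,2>
C:6↔1 J2 <8,2,3>
R:3↔2 J1 <8,3,3>
P:5↔0 J1 <8,4,3>
#8 <9,4,3>
C:0↔7 J2 <9,4,4>
PS:5↔8 J2 <9,4,5>
3×8 − 2×4 − 1×5 = 11

M = 11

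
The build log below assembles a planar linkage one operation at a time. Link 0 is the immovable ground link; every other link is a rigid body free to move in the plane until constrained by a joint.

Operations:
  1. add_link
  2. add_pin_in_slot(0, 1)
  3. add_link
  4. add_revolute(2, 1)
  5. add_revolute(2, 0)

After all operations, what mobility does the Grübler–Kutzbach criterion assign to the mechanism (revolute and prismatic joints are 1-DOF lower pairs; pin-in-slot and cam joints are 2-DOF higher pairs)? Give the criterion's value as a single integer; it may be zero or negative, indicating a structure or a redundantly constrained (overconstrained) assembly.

M = 1

link 0 = ground. State L|J1|J2 = 1|0|0
+link1  2|0|0
PS(0,1) f=2→J2  2|0|1
+link2  3|0|1
R(2,1) f=1→J1  3|1|1
R(2,0) f=1→J1  3|2|1
M = 3(3−1)−2·2−1 = 6−4−1 = 1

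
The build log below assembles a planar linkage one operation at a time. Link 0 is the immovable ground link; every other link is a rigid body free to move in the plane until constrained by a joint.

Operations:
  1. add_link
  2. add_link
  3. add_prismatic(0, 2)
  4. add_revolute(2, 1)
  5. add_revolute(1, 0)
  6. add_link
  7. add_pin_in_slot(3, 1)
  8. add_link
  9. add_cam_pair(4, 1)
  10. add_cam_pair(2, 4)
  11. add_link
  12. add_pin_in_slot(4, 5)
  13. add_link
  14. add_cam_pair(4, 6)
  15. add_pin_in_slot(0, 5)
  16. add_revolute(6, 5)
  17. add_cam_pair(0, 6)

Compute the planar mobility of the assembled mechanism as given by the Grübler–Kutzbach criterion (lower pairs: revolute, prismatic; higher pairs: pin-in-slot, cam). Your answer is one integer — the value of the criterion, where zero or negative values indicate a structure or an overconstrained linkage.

ground; <1,0,0>
#1 <2,0,0>
#2 <3,0,0>
P:0↔2 J1 <3,1,0>
R:2↔1 J1 <3,2,0>
R:1↔0 J1 <3,3,0>
#3 <4,3,0>
PS:3↔1 J2 <4,3,1>
#4 <5,3,1>
C:4↔1 J2 <5,3,2>
C:2↔4 J2 <5,3,3>
#5 <6,3,3>
PS:4↔5 J2 <6,3,4>
#6 <7,3,4>
C:4↔6 J2 <7,3,5>
PS:0↔5 J2 <7,3,6>
R:6↔5 J1 <7,4,6>
C:0↔6 J2 <7,4,7>
3×6 − 2×4 − 1×7 = 3

M = 3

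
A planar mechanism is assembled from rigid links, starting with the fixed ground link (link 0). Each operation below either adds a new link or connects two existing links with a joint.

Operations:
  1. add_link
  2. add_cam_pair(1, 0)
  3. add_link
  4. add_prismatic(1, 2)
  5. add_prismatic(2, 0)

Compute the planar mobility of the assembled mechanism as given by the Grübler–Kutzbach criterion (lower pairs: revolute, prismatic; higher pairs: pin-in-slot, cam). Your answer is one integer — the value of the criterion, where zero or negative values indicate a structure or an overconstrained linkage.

(L,J1,J2)=(1,0,0); link0 fixed
link1: (2,0,0)
C 1-0 [J2]: (2,0,1)
link2: (3,0,1)
P 1-2 [J1]: (3,1,1)
P 2-0 [J1]: (3,2,1)
Grübler: 3·2 − 2·2 − 1 = 1

M = 1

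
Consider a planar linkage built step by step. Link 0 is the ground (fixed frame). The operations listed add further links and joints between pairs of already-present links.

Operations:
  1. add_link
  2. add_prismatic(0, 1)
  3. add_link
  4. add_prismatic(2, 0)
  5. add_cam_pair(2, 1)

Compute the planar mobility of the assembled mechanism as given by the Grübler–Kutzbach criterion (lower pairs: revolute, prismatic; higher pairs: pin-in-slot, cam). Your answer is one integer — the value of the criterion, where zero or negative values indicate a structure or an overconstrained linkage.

M = 1

[1;0;0] (link 0 is ground)
L+ [2;0;0]
P(0,1)∈J1 [2;1;0]
L+ [3;1;0]
P(2,0)∈J1 [3;2;0]
C(2,1)∈J2 [3;2;1]
mobility = 6 − 4 − 1 = 1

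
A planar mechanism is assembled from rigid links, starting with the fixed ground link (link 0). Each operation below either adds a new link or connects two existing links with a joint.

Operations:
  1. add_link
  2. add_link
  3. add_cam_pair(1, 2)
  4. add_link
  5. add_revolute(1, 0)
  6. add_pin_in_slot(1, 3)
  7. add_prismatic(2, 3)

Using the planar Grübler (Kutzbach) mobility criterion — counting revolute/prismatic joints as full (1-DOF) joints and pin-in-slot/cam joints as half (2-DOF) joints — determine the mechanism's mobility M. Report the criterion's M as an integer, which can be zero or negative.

M = 3

[1;0;0] (link 0 is ground)
L+ [2;0;0]
L+ [3;0;0]
C(1,2)∈J2 [3;0;1]
L+ [4;0;1]
R(1,0)∈J1 [4;1;1]
PS(1,3)∈J2 [4;1;2]
P(2,3)∈J1 [4;2;2]
mobility = 9 − 4 − 2 = 3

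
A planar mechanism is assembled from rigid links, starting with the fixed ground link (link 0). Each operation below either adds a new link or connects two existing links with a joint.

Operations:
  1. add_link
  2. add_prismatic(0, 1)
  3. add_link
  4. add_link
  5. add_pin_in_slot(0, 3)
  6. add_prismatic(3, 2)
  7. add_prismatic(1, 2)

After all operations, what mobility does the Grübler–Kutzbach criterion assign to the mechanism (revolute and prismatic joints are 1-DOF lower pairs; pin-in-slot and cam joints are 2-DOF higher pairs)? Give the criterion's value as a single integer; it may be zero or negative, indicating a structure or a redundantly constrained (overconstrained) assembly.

link 0 = ground. State L|J1|J2 = 1|0|0
+link1  2|0|0
P(0,1) f=1→J1  2|1|0
+link2  3|1|0
+link3  4|1|0
PS(0,3) f=2→J2  4|1|1
P(3,2) f=1→J1  4|2|1
P(1,2) f=1→J1  4|3|1
M = 3(4−1)−2·3−1 = 9−6−1 = 2

M = 2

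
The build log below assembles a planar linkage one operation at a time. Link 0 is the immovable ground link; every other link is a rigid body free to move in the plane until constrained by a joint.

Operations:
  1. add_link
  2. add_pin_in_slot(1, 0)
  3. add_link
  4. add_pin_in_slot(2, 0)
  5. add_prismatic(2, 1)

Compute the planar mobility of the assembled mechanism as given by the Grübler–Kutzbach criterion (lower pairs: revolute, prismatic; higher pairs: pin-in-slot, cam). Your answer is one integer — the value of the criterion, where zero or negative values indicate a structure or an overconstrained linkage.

M = 2

ground; <1,0,0>
#1 <2,0,0>
PS:1↔0 J2 <2,0,1>
#2 <3,0,1>
PS:2↔0 J2 <3,0,2>
P:2↔1 J1 <3,1,2>
3×2 − 2×1 − 1×2 = 2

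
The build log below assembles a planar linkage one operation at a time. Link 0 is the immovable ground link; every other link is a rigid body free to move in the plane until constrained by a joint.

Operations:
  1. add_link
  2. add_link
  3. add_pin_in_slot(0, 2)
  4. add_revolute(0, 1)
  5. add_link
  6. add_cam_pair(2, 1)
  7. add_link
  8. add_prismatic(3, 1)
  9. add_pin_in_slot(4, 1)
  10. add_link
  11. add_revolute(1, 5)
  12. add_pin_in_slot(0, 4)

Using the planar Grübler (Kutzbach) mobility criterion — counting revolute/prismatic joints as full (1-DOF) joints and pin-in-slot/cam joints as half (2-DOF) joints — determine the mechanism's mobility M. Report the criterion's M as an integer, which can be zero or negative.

M = 5

(L,J1,J2)=(1,0,0); link0 fixed
link1: (2,0,0)
link2: (3,0,0)
PS 0-2 [J2]: (3,0,1)
R 0-1 [J1]: (3,1,1)
link3: (4,1,1)
C 2-1 [J2]: (4,1,2)
link4: (5,1,2)
P 3-1 [J1]: (5,2,2)
PS 4-1 [J2]: (5,2,3)
link5: (6,2,3)
R 1-5 [J1]: (6,3,3)
PS 0-4 [J2]: (6,3,4)
Grübler: 3·5 − 2·3 − 4 = 5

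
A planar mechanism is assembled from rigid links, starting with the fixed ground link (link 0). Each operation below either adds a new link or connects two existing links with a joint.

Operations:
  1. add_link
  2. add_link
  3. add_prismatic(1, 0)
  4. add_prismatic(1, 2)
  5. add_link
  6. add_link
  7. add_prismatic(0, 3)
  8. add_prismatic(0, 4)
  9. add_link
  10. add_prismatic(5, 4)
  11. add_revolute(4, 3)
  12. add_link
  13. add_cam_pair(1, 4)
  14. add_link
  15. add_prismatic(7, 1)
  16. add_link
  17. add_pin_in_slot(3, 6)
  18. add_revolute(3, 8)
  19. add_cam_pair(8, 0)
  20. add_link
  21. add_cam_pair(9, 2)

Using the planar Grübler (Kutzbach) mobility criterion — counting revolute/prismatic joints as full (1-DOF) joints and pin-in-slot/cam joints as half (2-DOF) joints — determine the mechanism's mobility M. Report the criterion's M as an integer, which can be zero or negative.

ground; <1,0,0>
#1 <2,0,0>
#2 <3,0,0>
P:1↔0 J1 <3,1,0>
P:1↔2 J1 <3,2,0>
#3 <4,2,0>
#4 <5,2,0>
P:0↔3 J1 <5,3,0>
P:0↔4 J1 <5,4,0>
#5 <6,4,0>
P:5↔4 J1 <6,5,0>
R:4↔3 J1 <6,6,0>
#6 <7,6,0>
C:1↔4 J2 <7,6,1>
#7 <8,6,1>
P:7↔1 J1 <8,7,1>
#8 <9,7,1>
PS:3↔6 J2 <9,7,2>
R:3↔8 J1 <9,8,2>
C:8↔0 J2 <9,8,3>
#9 <10,8,3>
C:9↔2 J2 <10,8,4>
3×9 − 2×8 − 1×4 = 7

M = 7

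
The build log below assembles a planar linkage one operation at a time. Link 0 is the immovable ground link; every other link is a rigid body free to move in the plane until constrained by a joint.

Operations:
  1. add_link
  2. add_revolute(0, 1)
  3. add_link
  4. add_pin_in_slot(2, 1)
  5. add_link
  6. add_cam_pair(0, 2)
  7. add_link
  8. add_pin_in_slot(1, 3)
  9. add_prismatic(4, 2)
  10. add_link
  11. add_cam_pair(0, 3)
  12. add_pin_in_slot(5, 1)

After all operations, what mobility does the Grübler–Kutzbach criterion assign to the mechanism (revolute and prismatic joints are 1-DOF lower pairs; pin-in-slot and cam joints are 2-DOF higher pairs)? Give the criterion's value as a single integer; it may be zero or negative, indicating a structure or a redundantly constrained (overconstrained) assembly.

M = 6

L=1 J1=0 J2=0
add link → L=2 J1=0 J2=0
R@0,1 dof=1 J1 → L=2 J1=1 J2=0
add link → L=3 J1=1 J2=0
PS@2,1 dof=2 J2 → L=3 J1=1 J2=1
add link → L=4 J1=1 J2=1
C@0,2 dof=2 J2 → L=4 J1=1 J2=2
add link → L=5 J1=1 J2=2
PS@1,3 dof=2 J2 → L=5 J1=1 J2=3
P@4,2 dof=1 J1 → L=5 J1=2 J2=3
add link → L=6 J1=2 J2=3
C@0,3 dof=2 J2 → L=6 J1=2 J2=4
PS@5,1 dof=2 J2 → L=6 J1=2 J2=5
M=3(L−1)−2J1−J2=3·5−2·2−5=6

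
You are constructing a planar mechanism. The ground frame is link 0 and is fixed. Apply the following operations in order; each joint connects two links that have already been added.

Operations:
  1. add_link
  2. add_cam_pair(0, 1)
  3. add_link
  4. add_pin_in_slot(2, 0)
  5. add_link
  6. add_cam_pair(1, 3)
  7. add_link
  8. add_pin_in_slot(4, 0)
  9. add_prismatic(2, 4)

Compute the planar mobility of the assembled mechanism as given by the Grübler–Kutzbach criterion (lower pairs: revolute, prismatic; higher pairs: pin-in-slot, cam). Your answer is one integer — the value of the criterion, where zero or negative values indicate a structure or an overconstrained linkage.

M = 6

(L,J1,J2)=(1,0,0); link0 fixed
link1: (2,0,0)
C 0-1 [J2]: (2,0,1)
link2: (3,0,1)
PS 2-0 [J2]: (3,0,2)
link3: (4,0,2)
C 1-3 [J2]: (4,0,3)
link4: (5,0,3)
PS 4-0 [J2]: (5,0,4)
P 2-4 [J1]: (5,1,4)
Grübler: 3·4 − 2·1 − 4 = 6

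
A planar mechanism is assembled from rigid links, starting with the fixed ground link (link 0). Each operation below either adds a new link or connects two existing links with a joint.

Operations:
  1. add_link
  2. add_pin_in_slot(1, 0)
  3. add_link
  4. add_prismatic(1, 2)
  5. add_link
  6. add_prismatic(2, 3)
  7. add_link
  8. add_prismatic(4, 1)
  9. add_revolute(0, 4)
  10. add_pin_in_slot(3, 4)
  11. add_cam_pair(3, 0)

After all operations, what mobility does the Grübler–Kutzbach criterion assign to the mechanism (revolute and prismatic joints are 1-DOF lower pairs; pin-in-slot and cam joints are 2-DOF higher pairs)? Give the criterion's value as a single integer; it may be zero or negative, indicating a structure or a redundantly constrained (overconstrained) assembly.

M = 1

(L,J1,J2)=(1,0,0); link0 fixed
link1: (2,0,0)
PS 1-0 [J2]: (2,0,1)
link2: (3,0,1)
P 1-2 [J1]: (3,1,1)
link3: (4,1,1)
P 2-3 [J1]: (4,2,1)
link4: (5,2,1)
P 4-1 [J1]: (5,3,1)
R 0-4 [J1]: (5,4,1)
PS 3-4 [J2]: (5,4,2)
C 3-0 [J2]: (5,4,3)
Grübler: 3·4 − 2·4 − 3 = 1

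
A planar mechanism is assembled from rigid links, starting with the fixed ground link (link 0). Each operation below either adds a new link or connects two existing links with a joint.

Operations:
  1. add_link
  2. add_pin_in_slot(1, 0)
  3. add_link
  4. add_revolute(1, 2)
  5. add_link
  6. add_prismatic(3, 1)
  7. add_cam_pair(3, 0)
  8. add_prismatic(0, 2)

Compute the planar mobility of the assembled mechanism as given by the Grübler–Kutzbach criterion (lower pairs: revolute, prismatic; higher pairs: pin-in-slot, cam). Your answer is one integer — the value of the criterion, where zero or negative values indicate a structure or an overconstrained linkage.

M = 1

ground; <1,0,0>
#1 <2,0,0>
PS:1↔0 J2 <2,0,1>
#2 <3,0,1>
R:1↔2 J1 <3,1,1>
#3 <4,1,1>
P:3↔1 J1 <4,2,1>
C:3↔0 J2 <4,2,2>
P:0↔2 J1 <4,3,2>
3×3 − 2×3 − 1×2 = 1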